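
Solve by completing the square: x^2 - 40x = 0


Start: x^2 - 40x + 0 = 0
Move constant: x^2 - 40x = 0
Half of -40 is -20, squared is 400
Add 400 to both sides: x^2 - 40x + 400 = 400
(x - 20)^2 = 400
x - 20 = ±20
x = 20 + 20 = 40 or x = 20 - 20 = 0

x = 0, x = 40


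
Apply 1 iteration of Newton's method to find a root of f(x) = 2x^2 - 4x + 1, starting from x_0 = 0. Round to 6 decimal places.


Newton's method: x_(n+1) = x_n - f(x_n)/f'(x_n)
f(x) = 2x^2 - 4x + 1
f'(x) = 4x - 4

Iteration 1:
  f(0.000000) = 1.000000
  f'(0.000000) = -4.000000
  x_1 = 0.000000 - (1.000000)/(-4.000000) = 0.250000

x_1 = 0.250000


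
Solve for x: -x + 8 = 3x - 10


Starting with: -x + 8 = 3x - 10
Move all x terms to left: (-1 - 3)x = -10 - 8
Simplify: -4x = -18
Divide both sides by -4: x = 9/2

x = 9/2


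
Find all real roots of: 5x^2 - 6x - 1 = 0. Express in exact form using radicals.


Using the quadratic formula: x = (-b ± sqrt(b^2 - 4ac)) / (2a)
Here a = 5, b = -6, c = -1
Discriminant = b^2 - 4ac = (-6)^2 - 4(5)(-1) = 36 + 20 = 56
Since discriminant = 56 > 0, there are two real roots.
x = (6 ± 2*sqrt(14)) / 10
Simplifying: x = (3 ± sqrt(14)) / 5
Numerically: x ≈ 1.3483 or x ≈ -0.1483

x = (3 + sqrt(14)) / 5 or x = (3 - sqrt(14)) / 5


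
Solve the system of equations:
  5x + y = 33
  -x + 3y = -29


Using Cramer's rule:
Determinant D = (5)(3) - (-1)(1) = 15 + 1 = 16
Dx = (33)(3) - (-29)(1) = 99 + 29 = 128
Dy = (5)(-29) - (-1)(33) = -145 + 33 = -112
x = Dx/D = 128/16 = 8
y = Dy/D = -112/16 = -7

x = 8, y = -7


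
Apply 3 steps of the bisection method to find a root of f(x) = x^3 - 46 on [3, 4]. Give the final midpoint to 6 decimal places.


f(x) = x^3 - 46
f(3) = -19 < 0
f(4) = 18 > 0

Step 1: midpoint = (3.000000 + 4.000000)/2 = 3.500000
  f(3.500000) = -3.125000
  f(mid) < 0, so root is in [3.500000, 4.000000]

Step 2: midpoint = (3.500000 + 4.000000)/2 = 3.750000
  f(3.750000) = 6.734375
  f(mid) > 0, so root is in [3.500000, 3.750000]

Step 3: midpoint = (3.500000 + 3.750000)/2 = 3.625000
  f(3.625000) = 1.634766
  f(mid) > 0, so root is in [3.500000, 3.625000]

midpoint = 3.625000


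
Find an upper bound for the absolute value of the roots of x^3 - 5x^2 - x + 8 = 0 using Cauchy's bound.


Cauchy's bound: all roots r satisfy |r| <= 1 + max(|a_i/a_n|) for i = 0,...,n-1
where a_n is the leading coefficient.

Coefficients: [1, -5, -1, 8]
Leading coefficient a_n = 1
Ratios |a_i/a_n|: 5, 1, 8
Maximum ratio: 8
Cauchy's bound: |r| <= 1 + 8 = 9

Upper bound = 9


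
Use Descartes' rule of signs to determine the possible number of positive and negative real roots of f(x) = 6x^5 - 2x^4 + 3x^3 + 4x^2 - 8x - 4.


Descartes' rule of signs:

For positive roots, count sign changes in f(x) = 6x^5 - 2x^4 + 3x^3 + 4x^2 - 8x - 4:
Signs of coefficients: +, -, +, +, -, -
Number of sign changes: 3
Possible positive real roots: 3, 1

For negative roots, examine f(-x) = -6x^5 - 2x^4 - 3x^3 + 4x^2 + 8x - 4:
Signs of coefficients: -, -, -, +, +, -
Number of sign changes: 2
Possible negative real roots: 2, 0

Positive roots: 3 or 1; Negative roots: 2 or 0


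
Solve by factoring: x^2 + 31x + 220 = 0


We need two numbers that multiply to 220 and add to 31.
Those numbers are 20 and 11 (since 20 * 11 = 220 and 20 + 11 = 31).
So x^2 + 31x + 220 = (x + 20)(x + 11) = 0
Setting each factor to zero: x = -20 or x = -11

x = -20, x = -11


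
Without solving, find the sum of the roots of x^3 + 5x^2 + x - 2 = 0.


By Vieta's formulas for x^3 + bx^2 + cx + d = 0:
  r1 + r2 + r3 = -b/a = -5
  r1*r2 + r1*r3 + r2*r3 = c/a = 1
  r1*r2*r3 = -d/a = 2


Sum = -5


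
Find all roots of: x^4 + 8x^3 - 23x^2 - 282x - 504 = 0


Let p(x) = x^4 + 8x^3 - 23x^2 - 282x - 504. By the rational root theorem (leading coefficient 1), any rational root is an integer divisor of 504: try ±1, ±2, ... in turn.
Test x = 1: value = -800 ≠ 0.
Test x = -1: value = -252 ≠ 0.
Test x = 2: value = -1080 ≠ 0.
Test x = -2: value = -80 ≠ 0.
Test x = 3: value = -1260 ≠ 0.
Test x = -3: value = 0 ✓, so (x + 3) is a factor.
Synthetic division by (x + 3): bring down 1; 1(-3) + 8 = 5; 5(-3) - 23 = -38; (-38)(-3) - 282 = -168; (-168)(-3) - 504 = 0 → quotient x^3 + 5x^2 - 38x - 168, remainder 0.
Continue with the quotient x^3 + 5x^2 - 38x - 168 (candidates must divide 168; re-test x = -3 first in case it repeats).
Test x = -3: value = -36 ≠ 0.
Test x = 4: value = -176 ≠ 0.
Test x = -4: value = 0 ✓, so (x + 4) is a factor.
Synthetic division by (x + 4): bring down 1; 1(-4) + 5 = 1; 1(-4) - 38 = -42; (-42)(-4) - 168 = 0 → quotient x^2 + x - 42, remainder 0.
Solve the quadratic x^2 + x - 42 = 0: discriminant = 1^2 - 4(1)(-42) = 1 + 168 = 169.
sqrt(169) = 13, so x = (-1 ± 13)/2: x = 6 or x = -7.
Collecting all roots found:

x = -7, x = -4, x = -3, x = 6


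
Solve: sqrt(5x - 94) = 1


Square both sides: 5x - 94 = 1^2 = 1
5x = 1 + 94 = 95
x = 19
Check: sqrt(5*19 - 94) = sqrt(1) = 1 ✓

x = 19


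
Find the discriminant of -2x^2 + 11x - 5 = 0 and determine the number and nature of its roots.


For ax^2 + bx + c = 0, discriminant D = b^2 - 4ac
Here a = -2, b = 11, c = -5
D = (11)^2 - 4(-2)(-5) = 121 - 40 = 81

D = 81 > 0 and is a perfect square (sqrt = 9)
The equation has 2 distinct real rational roots.

Discriminant = 81, 2 distinct real rational roots


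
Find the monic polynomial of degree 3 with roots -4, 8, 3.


A monic polynomial with roots -4, 8, 3 is:
p(x) = (x + 4)(x - 8)(x - 3)
After multiplying by (x + 4): x + 4
After multiplying by (x - 8): x^2 - 4x - 32
After multiplying by (x - 3): x^3 - 7x^2 - 20x + 96

x^3 - 7x^2 - 20x + 96


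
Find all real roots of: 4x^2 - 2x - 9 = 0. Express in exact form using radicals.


Using the quadratic formula: x = (-b ± sqrt(b^2 - 4ac)) / (2a)
Here a = 4, b = -2, c = -9
Discriminant = b^2 - 4ac = (-2)^2 - 4(4)(-9) = 4 + 144 = 148
Since discriminant = 148 > 0, there are two real roots.
x = (2 ± 2*sqrt(37)) / 8
Simplifying: x = (1 ± sqrt(37)) / 4
Numerically: x ≈ 1.7707 or x ≈ -1.2707

x = (1 + sqrt(37)) / 4 or x = (1 - sqrt(37)) / 4


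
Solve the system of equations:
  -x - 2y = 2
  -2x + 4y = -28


Using Cramer's rule:
Determinant D = (-1)(4) - (-2)(-2) = -4 - 4 = -8
Dx = (2)(4) - (-28)(-2) = 8 - 56 = -48
Dy = (-1)(-28) - (-2)(2) = 28 + 4 = 32
x = Dx/D = -48/-8 = 6
y = Dy/D = 32/-8 = -4

x = 6, y = -4


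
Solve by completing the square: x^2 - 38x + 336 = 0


Start: x^2 - 38x + 336 = 0
Move constant: x^2 - 38x = -336
Half of -38 is -19, squared is 361
Add 361 to both sides: x^2 - 38x + 361 = 25
(x - 19)^2 = 25
x - 19 = ±5
x = 19 + 5 = 24 or x = 19 - 5 = 14

x = 14, x = 24


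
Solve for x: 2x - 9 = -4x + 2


Starting with: 2x - 9 = -4x + 2
Move all x terms to left: (2 + 4)x = 2 + 9
Simplify: 6x = 11
Divide both sides by 6: x = 11/6

x = 11/6


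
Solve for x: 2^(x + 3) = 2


Express both sides with the same base.
2 = 2^1
Since the bases match, equate exponents: x + 3 = 1
So x = 1 - (3) = -2

x = -2


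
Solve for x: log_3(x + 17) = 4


Convert to exponential form: x + 17 = 3^4 = 81
x = 81 - 17 = 64
Check: log_3(64 + 17) = log_3(81) = log_3(81) = 4 ✓

x = 64


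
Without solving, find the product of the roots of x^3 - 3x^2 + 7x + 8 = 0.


By Vieta's formulas for x^3 + bx^2 + cx + d = 0:
  r1 + r2 + r3 = -b/a = 3
  r1*r2 + r1*r3 + r2*r3 = c/a = 7
  r1*r2*r3 = -d/a = -8


Product = -8


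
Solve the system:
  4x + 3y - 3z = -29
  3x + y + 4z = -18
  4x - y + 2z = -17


Using Cramer's rule. Expand each determinant along the first row.
D  = 4*[1*2 - 4*(-1)] - 3*[3*2 - 4*4] + (-3)*[3*(-1) - 1*4]
  = 4*(6) - 3*(-10) + (-3)*(-7) = 75
Dx = (-29)*[1*2 - 4*(-1)] - 3*[(-18)*2 - 4*(-17)] + (-3)*[(-18)*(-1) - 1*(-17)]
  = (-29)*(6) - 3*(32) + (-3)*(35) = -375
Dy = 4*[(-18)*2 - 4*(-17)] - (-29)*[3*2 - 4*4] + (-3)*[3*(-17) - (-18)*4]
  = 4*(32) - (-29)*(-10) + (-3)*(21) = -225
Dz = 4*[1*(-17) - (-18)*(-1)] - 3*[3*(-17) - (-18)*4] + (-29)*[3*(-1) - 1*4]
  = 4*(-35) - 3*(21) + (-29)*(-7) = 0
x = Dx/D = -375/75 = -5, y = Dy/D = -225/75 = -3, z = Dz/D = 0/75 = 0
Check eq1: (4)(-5) + (3)(-3) + (-3)(0) = -29 = -29 ✓
Check eq2: (3)(-5) + (1)(-3) + (4)(0) = -18 = -18 ✓
Check eq3: (4)(-5) + (-1)(-3) + (2)(0) = -17 = -17 ✓

x = -5, y = -3, z = 0


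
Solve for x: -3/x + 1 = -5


Subtract 1 from both sides: -3/x = -6
Multiply both sides by x: -3 = -6 * x
Divide by -6: x = 1/2

x = 1/2


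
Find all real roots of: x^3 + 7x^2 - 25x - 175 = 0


Let p(x) = x^3 + 7x^2 - 25x - 175. By the rational root theorem (leading coefficient 1), any rational root is an integer divisor of 175: try ±1, ±2, ... in turn.
Test x = 1: value = -192 ≠ 0.
Test x = -1: value = -144 ≠ 0.
Test x = 5: value = 0 ✓, so (x - 5) is a factor.
Synthetic division by (x - 5): bring down 1; 1(5) + 7 = 12; 12(5) - 25 = 35; 35(5) - 175 = 0 → quotient x^2 + 12x + 35, remainder 0.
Solve the quadratic x^2 + 12x + 35 = 0: discriminant = 12^2 - 4(1)(35) = 144 - 140 = 4.
sqrt(4) = 2, so x = (-12 ± 2)/2: x = -5 or x = -7.

x = -7, x = -5, x = 5


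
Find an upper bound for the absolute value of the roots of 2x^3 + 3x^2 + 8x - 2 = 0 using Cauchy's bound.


Cauchy's bound: all roots r satisfy |r| <= 1 + max(|a_i/a_n|) for i = 0,...,n-1
where a_n is the leading coefficient.

Coefficients: [2, 3, 8, -2]
Leading coefficient a_n = 2
Ratios |a_i/a_n|: 3/2, 4, 1
Maximum ratio: 4
Cauchy's bound: |r| <= 1 + 4 = 5

Upper bound = 5


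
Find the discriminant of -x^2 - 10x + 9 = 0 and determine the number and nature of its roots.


For ax^2 + bx + c = 0, discriminant D = b^2 - 4ac
Here a = -1, b = -10, c = 9
D = (-10)^2 - 4(-1)(9) = 100 + 36 = 136

D = 136 > 0 but not a perfect square
The equation has 2 distinct real irrational roots.

Discriminant = 136, 2 distinct real irrational roots


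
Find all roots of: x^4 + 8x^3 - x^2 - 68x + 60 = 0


Let p(x) = x^4 + 8x^3 - x^2 - 68x + 60. By the rational root theorem (leading coefficient 1), any rational root is an integer divisor of 60: try ±1, ±2, ... in turn.
Test x = 1: value = 0 ✓, so (x - 1) is a factor.
Synthetic division by (x - 1): bring down 1; 1(1) + 8 = 9; 9(1) - 1 = 8; 8(1) - 68 = -60; (-60)(1) + 60 = 0 → quotient x^3 + 9x^2 + 8x - 60, remainder 0.
Continue with the quotient x^3 + 9x^2 + 8x - 60 (candidates must divide 60; re-test x = 1 first in case it repeats).
Test x = 1: value = -42 ≠ 0.
Test x = -1: value = -60 ≠ 0.
Test x = 2: value = 0 ✓, so (x - 2) is a factor.
Synthetic division by (x - 2): bring down 1; 1(2) + 9 = 11; 11(2) + 8 = 30; 30(2) - 60 = 0 → quotient x^2 + 11x + 30, remainder 0.
Solve the quadratic x^2 + 11x + 30 = 0: discriminant = 11^2 - 4(1)(30) = 121 - 120 = 1.
sqrt(1) = 1, so x = (-11 ± 1)/2: x = -5 or x = -6.
Collecting all roots found:

x = -6, x = -5, x = 1, x = 2


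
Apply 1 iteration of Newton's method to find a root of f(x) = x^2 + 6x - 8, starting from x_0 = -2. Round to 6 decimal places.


Newton's method: x_(n+1) = x_n - f(x_n)/f'(x_n)
f(x) = x^2 + 6x - 8
f'(x) = 2x + 6

Iteration 1:
  f(-2.000000) = -16.000000
  f'(-2.000000) = 2.000000
  x_1 = -2.000000 - (-16.000000)/(2.000000) = 6.000000

x_1 = 6.000000


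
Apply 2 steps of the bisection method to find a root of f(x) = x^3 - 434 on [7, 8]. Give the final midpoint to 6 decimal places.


f(x) = x^3 - 434
f(7) = -91 < 0
f(8) = 78 > 0

Step 1: midpoint = (7.000000 + 8.000000)/2 = 7.500000
  f(7.500000) = -12.125000
  f(mid) < 0, so root is in [7.500000, 8.000000]

Step 2: midpoint = (7.500000 + 8.000000)/2 = 7.750000
  f(7.750000) = 31.484375
  f(mid) > 0, so root is in [7.500000, 7.750000]

midpoint = 7.750000


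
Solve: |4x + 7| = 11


An absolute value equation |expr| = 11 gives two cases:
Case 1: 4x + 7 = 11
  4x = 4, so x = 1
Case 2: 4x + 7 = -11
  4x = -18, so x = -9/2

x = -9/2, x = 1


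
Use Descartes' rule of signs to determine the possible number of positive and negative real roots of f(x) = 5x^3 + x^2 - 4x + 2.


Descartes' rule of signs:

For positive roots, count sign changes in f(x) = 5x^3 + x^2 - 4x + 2:
Signs of coefficients: +, +, -, +
Number of sign changes: 2
Possible positive real roots: 2, 0

For negative roots, examine f(-x) = -5x^3 + x^2 + 4x + 2:
Signs of coefficients: -, +, +, +
Number of sign changes: 1
Possible negative real roots: 1

Positive roots: 2 or 0; Negative roots: 1


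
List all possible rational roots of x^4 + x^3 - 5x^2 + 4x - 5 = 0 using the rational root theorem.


Rational root theorem: possible roots are ±p/q where:
  p divides the constant term (-5): p ∈ {1, 5}
  q divides the leading coefficient (1): q ∈ {1}

All possible rational roots: -5, -1, 1, 5

-5, -1, 1, 5


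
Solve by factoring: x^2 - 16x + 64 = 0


We need two numbers that multiply to 64 and add to -16.
Those numbers are -8 and -8 (since (-8) * (-8) = 64 and (-8) + (-8) = -16).
So x^2 - 16x + 64 = (x - 8)(x - 8) = 0
Setting each factor to zero: x = 8 or x = 8

x = 8


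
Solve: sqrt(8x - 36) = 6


Square both sides: 8x - 36 = 6^2 = 36
8x = 36 + 36 = 72
x = 9
Check: sqrt(8*9 - 36) = sqrt(36) = 6 ✓

x = 9


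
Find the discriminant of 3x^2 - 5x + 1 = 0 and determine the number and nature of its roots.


For ax^2 + bx + c = 0, discriminant D = b^2 - 4ac
Here a = 3, b = -5, c = 1
D = (-5)^2 - 4(3)(1) = 25 - 12 = 13

D = 13 > 0 but not a perfect square
The equation has 2 distinct real irrational roots.

Discriminant = 13, 2 distinct real irrational roots


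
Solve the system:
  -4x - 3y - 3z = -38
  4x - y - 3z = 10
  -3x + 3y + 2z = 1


Using Cramer's rule. Expand each determinant along the first row.
D  = (-4)*[(-1)*2 - (-3)*3] - (-3)*[4*2 - (-3)*(-3)] + (-3)*[4*3 - (-1)*(-3)]
  = (-4)*(7) - (-3)*(-1) + (-3)*(9) = -58
Dx = (-38)*[(-1)*2 - (-3)*3] - (-3)*[10*2 - (-3)*1] + (-3)*[10*3 - (-1)*1]
  = (-38)*(7) - (-3)*(23) + (-3)*(31) = -290
Dy = (-4)*[10*2 - (-3)*1] - (-38)*[4*2 - (-3)*(-3)] + (-3)*[4*1 - 10*(-3)]
  = (-4)*(23) - (-38)*(-1) + (-3)*(34) = -232
Dz = (-4)*[(-1)*1 - 10*3] - (-3)*[4*1 - 10*(-3)] + (-38)*[4*3 - (-1)*(-3)]
  = (-4)*(-31) - (-3)*(34) + (-38)*(9) = -116
x = Dx/D = -290/-58 = 5, y = Dy/D = -232/-58 = 4, z = Dz/D = -116/-58 = 2
Check eq1: (-4)(5) + (-3)(4) + (-3)(2) = -38 = -38 ✓
Check eq2: (4)(5) + (-1)(4) + (-3)(2) = 10 = 10 ✓
Check eq3: (-3)(5) + (3)(4) + (2)(2) = 1 = 1 ✓

x = 5, y = 4, z = 2


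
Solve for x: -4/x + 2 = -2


Subtract 2 from both sides: -4/x = -4
Multiply both sides by x: -4 = -4 * x
Divide by -4: x = 1

x = 1


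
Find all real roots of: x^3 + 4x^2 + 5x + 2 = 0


Let p(x) = x^3 + 4x^2 + 5x + 2. By the rational root theorem (leading coefficient 1), any rational root is an integer divisor of 2: try ±1, ±2, ... in turn.
Test x = 1: value = 12 ≠ 0.
Test x = -1: value = 0 ✓, so (x + 1) is a factor.
Synthetic division by (x + 1): bring down 1; 1(-1) + 4 = 3; 3(-1) + 5 = 2; 2(-1) + 2 = 0 → quotient x^2 + 3x + 2, remainder 0.
Solve the quadratic x^2 + 3x + 2 = 0: discriminant = 3^2 - 4(1)(2) = 9 - 8 = 1.
sqrt(1) = 1, so x = (-3 ± 1)/2: x = -1 or x = -2.

x = -2, x = -1 (multiplicity 2)


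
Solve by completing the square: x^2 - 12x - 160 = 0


Start: x^2 - 12x - 160 = 0
Move constant: x^2 - 12x = 160
Half of -12 is -6, squared is 36
Add 36 to both sides: x^2 - 12x + 36 = 196
(x - 6)^2 = 196
x - 6 = ±14
x = 6 + 14 = 20 or x = 6 - 14 = -8

x = -8, x = 20


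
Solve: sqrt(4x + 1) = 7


Square both sides: 4x + 1 = 7^2 = 49
4x = 49 - 1 = 48
x = 12
Check: sqrt(4*12 + 1) = sqrt(49) = 7 ✓

x = 12


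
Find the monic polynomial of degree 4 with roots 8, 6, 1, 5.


A monic polynomial with roots 8, 6, 1, 5 is:
p(x) = (x - 8)(x - 6)(x - 1)(x - 5)
After multiplying by (x - 8): x - 8
After multiplying by (x - 6): x^2 - 14x + 48
After multiplying by (x - 1): x^3 - 15x^2 + 62x - 48
After multiplying by (x - 5): x^4 - 20x^3 + 137x^2 - 358x + 240

x^4 - 20x^3 + 137x^2 - 358x + 240


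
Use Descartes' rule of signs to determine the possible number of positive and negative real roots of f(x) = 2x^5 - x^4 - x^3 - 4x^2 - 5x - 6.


Descartes' rule of signs:

For positive roots, count sign changes in f(x) = 2x^5 - x^4 - x^3 - 4x^2 - 5x - 6:
Signs of coefficients: +, -, -, -, -, -
Number of sign changes: 1
Possible positive real roots: 1

For negative roots, examine f(-x) = -2x^5 - x^4 + x^3 - 4x^2 + 5x - 6:
Signs of coefficients: -, -, +, -, +, -
Number of sign changes: 4
Possible negative real roots: 4, 2, 0

Positive roots: 1; Negative roots: 4 or 2 or 0


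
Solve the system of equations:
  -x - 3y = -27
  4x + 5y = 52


Using Cramer's rule:
Determinant D = (-1)(5) - (4)(-3) = -5 + 12 = 7
Dx = (-27)(5) - (52)(-3) = -135 + 156 = 21
Dy = (-1)(52) - (4)(-27) = -52 + 108 = 56
x = Dx/D = 21/7 = 3
y = Dy/D = 56/7 = 8

x = 3, y = 8


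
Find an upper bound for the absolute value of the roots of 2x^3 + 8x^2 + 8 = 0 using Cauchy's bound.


Cauchy's bound: all roots r satisfy |r| <= 1 + max(|a_i/a_n|) for i = 0,...,n-1
where a_n is the leading coefficient.

Coefficients: [2, 8, 0, 8]
Leading coefficient a_n = 2
Ratios |a_i/a_n|: 4, 0, 4
Maximum ratio: 4
Cauchy's bound: |r| <= 1 + 4 = 5

Upper bound = 5


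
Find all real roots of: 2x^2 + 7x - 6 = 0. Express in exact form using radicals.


Using the quadratic formula: x = (-b ± sqrt(b^2 - 4ac)) / (2a)
Here a = 2, b = 7, c = -6
Discriminant = b^2 - 4ac = 7^2 - 4(2)(-6) = 49 + 48 = 97
Since discriminant = 97 > 0, there are two real roots.
x = (-7 ± sqrt(97)) / 4
Numerically: x ≈ 0.7122 or x ≈ -4.2122

x = (-7 + sqrt(97)) / 4 or x = (-7 - sqrt(97)) / 4


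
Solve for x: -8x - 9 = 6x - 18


Starting with: -8x - 9 = 6x - 18
Move all x terms to left: (-8 - 6)x = -18 + 9
Simplify: -14x = -9
Divide both sides by -14: x = 9/14

x = 9/14


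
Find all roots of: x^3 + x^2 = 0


The lowest-degree term is x^2, so x = 0 is a root with multiplicity 2. Factor out x^2:
  x + 1 = 0
Linear factor x + 1 = 0 gives x = -1.
Collecting all roots found:

x = -1, x = 0 (multiplicity 2)


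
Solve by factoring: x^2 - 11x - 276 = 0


We need two numbers that multiply to -276 and add to -11.
Those numbers are 12 and -23 (since 12 * (-23) = -276 and 12 + (-23) = -11).
So x^2 - 11x - 276 = (x + 12)(x - 23) = 0
Setting each factor to zero: x = -12 or x = 23

x = -12, x = 23


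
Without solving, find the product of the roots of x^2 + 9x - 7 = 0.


By Vieta's formulas for ax^2 + bx + c = 0:
  Sum of roots = -b/a
  Product of roots = c/a

Here a = 1, b = 9, c = -7
Sum = -(9)/1 = -9
Product = -7/1 = -7

Product = -7


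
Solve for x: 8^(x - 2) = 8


Express both sides with the same base.
8 = 8^1
Since the bases match, equate exponents: x - 2 = 1
So x = 1 - (-2) = 3

x = 3


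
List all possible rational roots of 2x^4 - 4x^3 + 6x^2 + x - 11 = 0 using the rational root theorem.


Rational root theorem: possible roots are ±p/q where:
  p divides the constant term (-11): p ∈ {1, 11}
  q divides the leading coefficient (2): q ∈ {1, 2}

All possible rational roots: -11, -11/2, -1, -1/2, 1/2, 1, 11/2, 11

-11, -11/2, -1, -1/2, 1/2, 1, 11/2, 11


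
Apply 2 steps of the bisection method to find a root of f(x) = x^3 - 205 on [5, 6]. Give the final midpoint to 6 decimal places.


f(x) = x^3 - 205
f(5) = -80 < 0
f(6) = 11 > 0

Step 1: midpoint = (5.000000 + 6.000000)/2 = 5.500000
  f(5.500000) = -38.625000
  f(mid) < 0, so root is in [5.500000, 6.000000]

Step 2: midpoint = (5.500000 + 6.000000)/2 = 5.750000
  f(5.750000) = -14.890625
  f(mid) < 0, so root is in [5.750000, 6.000000]

midpoint = 5.750000


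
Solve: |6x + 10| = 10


An absolute value equation |expr| = 10 gives two cases:
Case 1: 6x + 10 = 10
  6x = 0, so x = 0
Case 2: 6x + 10 = -10
  6x = -20, so x = -10/3

x = -10/3, x = 0


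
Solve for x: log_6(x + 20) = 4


Convert to exponential form: x + 20 = 6^4 = 1296
x = 1296 - 20 = 1276
Check: log_6(1276 + 20) = log_6(1296) = log_6(1296) = 4 ✓

x = 1276


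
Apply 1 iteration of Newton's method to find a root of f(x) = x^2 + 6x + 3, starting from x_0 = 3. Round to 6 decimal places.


Newton's method: x_(n+1) = x_n - f(x_n)/f'(x_n)
f(x) = x^2 + 6x + 3
f'(x) = 2x + 6

Iteration 1:
  f(3.000000) = 30.000000
  f'(3.000000) = 12.000000
  x_1 = 3.000000 - (30.000000)/(12.000000) = 0.500000

x_1 = 0.500000


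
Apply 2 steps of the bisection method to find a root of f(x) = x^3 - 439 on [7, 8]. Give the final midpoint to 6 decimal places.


f(x) = x^3 - 439
f(7) = -96 < 0
f(8) = 73 > 0

Step 1: midpoint = (7.000000 + 8.000000)/2 = 7.500000
  f(7.500000) = -17.125000
  f(mid) < 0, so root is in [7.500000, 8.000000]

Step 2: midpoint = (7.500000 + 8.000000)/2 = 7.750000
  f(7.750000) = 26.484375
  f(mid) > 0, so root is in [7.500000, 7.750000]

midpoint = 7.750000


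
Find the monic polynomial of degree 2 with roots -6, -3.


A monic polynomial with roots -6, -3 is:
p(x) = (x + 6)(x + 3)
After multiplying by (x + 6): x + 6
After multiplying by (x + 3): x^2 + 9x + 18

x^2 + 9x + 18


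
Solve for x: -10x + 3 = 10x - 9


Starting with: -10x + 3 = 10x - 9
Move all x terms to left: (-10 - 10)x = -9 - 3
Simplify: -20x = -12
Divide both sides by -20: x = 3/5

x = 3/5


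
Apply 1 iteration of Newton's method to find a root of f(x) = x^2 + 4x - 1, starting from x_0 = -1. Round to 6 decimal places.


Newton's method: x_(n+1) = x_n - f(x_n)/f'(x_n)
f(x) = x^2 + 4x - 1
f'(x) = 2x + 4

Iteration 1:
  f(-1.000000) = -4.000000
  f'(-1.000000) = 2.000000
  x_1 = -1.000000 - (-4.000000)/(2.000000) = 1.000000

x_1 = 1.000000


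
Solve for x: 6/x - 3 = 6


Subtract -3 from both sides: 6/x = 9
Multiply both sides by x: 6 = 9 * x
Divide by 9: x = 2/3

x = 2/3


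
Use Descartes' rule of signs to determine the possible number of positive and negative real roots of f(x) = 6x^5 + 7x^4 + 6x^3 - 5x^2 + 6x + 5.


Descartes' rule of signs:

For positive roots, count sign changes in f(x) = 6x^5 + 7x^4 + 6x^3 - 5x^2 + 6x + 5:
Signs of coefficients: +, +, +, -, +, +
Number of sign changes: 2
Possible positive real roots: 2, 0

For negative roots, examine f(-x) = -6x^5 + 7x^4 - 6x^3 - 5x^2 - 6x + 5:
Signs of coefficients: -, +, -, -, -, +
Number of sign changes: 3
Possible negative real roots: 3, 1

Positive roots: 2 or 0; Negative roots: 3 or 1


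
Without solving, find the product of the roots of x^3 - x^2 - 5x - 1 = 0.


By Vieta's formulas for x^3 + bx^2 + cx + d = 0:
  r1 + r2 + r3 = -b/a = 1
  r1*r2 + r1*r3 + r2*r3 = c/a = -5
  r1*r2*r3 = -d/a = 1


Product = 1


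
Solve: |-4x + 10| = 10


An absolute value equation |expr| = 10 gives two cases:
Case 1: -4x + 10 = 10
  -4x = 0, so x = 0
Case 2: -4x + 10 = -10
  -4x = -20, so x = 5

x = 0, x = 5


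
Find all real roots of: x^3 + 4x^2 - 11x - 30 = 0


Let p(x) = x^3 + 4x^2 - 11x - 30. By the rational root theorem (leading coefficient 1), any rational root is an integer divisor of 30: try ±1, ±2, ... in turn.
Test x = 1: value = -36 ≠ 0.
Test x = -1: value = -16 ≠ 0.
Test x = 2: value = -28 ≠ 0.
Test x = -2: value = 0 ✓, so (x + 2) is a factor.
Synthetic division by (x + 2): bring down 1; 1(-2) + 4 = 2; 2(-2) - 11 = -15; (-15)(-2) - 30 = 0 → quotient x^2 + 2x - 15, remainder 0.
Solve the quadratic x^2 + 2x - 15 = 0: discriminant = 2^2 - 4(1)(-15) = 4 + 60 = 64.
sqrt(64) = 8, so x = (-2 ± 8)/2: x = 3 or x = -5.

x = -5, x = -2, x = 3


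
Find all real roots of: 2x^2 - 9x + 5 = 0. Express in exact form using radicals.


Using the quadratic formula: x = (-b ± sqrt(b^2 - 4ac)) / (2a)
Here a = 2, b = -9, c = 5
Discriminant = b^2 - 4ac = (-9)^2 - 4(2)(5) = 81 - 40 = 41
Since discriminant = 41 > 0, there are two real roots.
x = (9 ± sqrt(41)) / 4
Numerically: x ≈ 3.8508 or x ≈ 0.6492

x = (9 + sqrt(41)) / 4 or x = (9 - sqrt(41)) / 4


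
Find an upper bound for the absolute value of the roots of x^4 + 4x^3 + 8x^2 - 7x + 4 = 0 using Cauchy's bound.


Cauchy's bound: all roots r satisfy |r| <= 1 + max(|a_i/a_n|) for i = 0,...,n-1
where a_n is the leading coefficient.

Coefficients: [1, 4, 8, -7, 4]
Leading coefficient a_n = 1
Ratios |a_i/a_n|: 4, 8, 7, 4
Maximum ratio: 8
Cauchy's bound: |r| <= 1 + 8 = 9

Upper bound = 9


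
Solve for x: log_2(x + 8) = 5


Convert to exponential form: x + 8 = 2^5 = 32
x = 32 - 8 = 24
Check: log_2(24 + 8) = log_2(32) = log_2(32) = 5 ✓

x = 24


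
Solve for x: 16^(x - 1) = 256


Express both sides with the same base.
256 = 16^2
Since the bases match, equate exponents: x - 1 = 2
So x = 2 - (-1) = 3

x = 3


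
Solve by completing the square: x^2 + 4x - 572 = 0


Start: x^2 + 4x - 572 = 0
Move constant: x^2 + 4x = 572
Half of 4 is 2, squared is 4
Add 4 to both sides: x^2 + 4x + 4 = 576
(x + 2)^2 = 576
x + 2 = ±24
x = -2 + 24 = 22 or x = -2 - 24 = -26

x = -26, x = 22


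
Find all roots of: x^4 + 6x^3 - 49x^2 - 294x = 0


The constant term is 0, so x = 0 is a root. Factor out x:
  x^3 + 6x^2 - 49x - 294 = 0
Let p(x) = x^3 + 6x^2 - 49x - 294. By the rational root theorem (leading coefficient 1), any rational root is an integer divisor of 294: try ±1, ±2, ... in turn.
Test x = 1: value = -336 ≠ 0.
Test x = -1: value = -240 ≠ 0.
Test x = 2: value = -360 ≠ 0.
Test x = -2: value = -180 ≠ 0.
Test x = 3: value = -360 ≠ 0.
Test x = -3: value = -120 ≠ 0.
Test x = 6: value = -156 ≠ 0.
Test x = -6: value = 0 ✓, so (x + 6) is a factor.
Synthetic division by (x + 6): bring down 1; 1(-6) + 6 = 0; 0(-6) - 49 = -49; (-49)(-6) - 294 = 0 → quotient x^2 - 49, remainder 0.
Solve the quadratic x^2 - 49 = 0: discriminant = 0^2 - 4(1)(-49) = 0 + 196 = 196.
sqrt(196) = 14, so x = (0 ± 14)/2: x = 7 or x = -7.
Collecting all roots found:

x = -7, x = -6, x = 0, x = 7


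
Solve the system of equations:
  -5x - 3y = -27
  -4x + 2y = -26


Using Cramer's rule:
Determinant D = (-5)(2) - (-4)(-3) = -10 - 12 = -22
Dx = (-27)(2) - (-26)(-3) = -54 - 78 = -132
Dy = (-5)(-26) - (-4)(-27) = 130 - 108 = 22
x = Dx/D = -132/-22 = 6
y = Dy/D = 22/-22 = -1

x = 6, y = -1


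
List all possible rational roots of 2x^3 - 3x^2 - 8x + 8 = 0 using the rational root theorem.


Rational root theorem: possible roots are ±p/q where:
  p divides the constant term (8): p ∈ {1, 2, 4, 8}
  q divides the leading coefficient (2): q ∈ {1, 2}

All possible rational roots: -8, -4, -2, -1, -1/2, 1/2, 1, 2, 4, 8

-8, -4, -2, -1, -1/2, 1/2, 1, 2, 4, 8


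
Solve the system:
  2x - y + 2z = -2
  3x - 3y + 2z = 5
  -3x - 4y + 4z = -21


Using Cramer's rule. Expand each determinant along the first row.
D  = 2*[(-3)*4 - 2*(-4)] - (-1)*[3*4 - 2*(-3)] + 2*[3*(-4) - (-3)*(-3)]
  = 2*(-4) - (-1)*(18) + 2*(-21) = -32
Dx = (-2)*[(-3)*4 - 2*(-4)] - (-1)*[5*4 - 2*(-21)] + 2*[5*(-4) - (-3)*(-21)]
  = (-2)*(-4) - (-1)*(62) + 2*(-83) = -96
Dy = 2*[5*4 - 2*(-21)] - (-2)*[3*4 - 2*(-3)] + 2*[3*(-21) - 5*(-3)]
  = 2*(62) - (-2)*(18) + 2*(-48) = 64
Dz = 2*[(-3)*(-21) - 5*(-4)] - (-1)*[3*(-21) - 5*(-3)] + (-2)*[3*(-4) - (-3)*(-3)]
  = 2*(83) - (-1)*(-48) + (-2)*(-21) = 160
x = Dx/D = -96/-32 = 3, y = Dy/D = 64/-32 = -2, z = Dz/D = 160/-32 = -5
Check eq1: (2)(3) + (-1)(-2) + (2)(-5) = -2 = -2 ✓
Check eq2: (3)(3) + (-3)(-2) + (2)(-5) = 5 = 5 ✓
Check eq3: (-3)(3) + (-4)(-2) + (4)(-5) = -21 = -21 ✓

x = 3, y = -2, z = -5


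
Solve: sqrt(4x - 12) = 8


Square both sides: 4x - 12 = 8^2 = 64
4x = 64 + 12 = 76
x = 19
Check: sqrt(4*19 - 12) = sqrt(64) = 8 ✓

x = 19


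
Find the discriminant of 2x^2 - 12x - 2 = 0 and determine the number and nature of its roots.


For ax^2 + bx + c = 0, discriminant D = b^2 - 4ac
Here a = 2, b = -12, c = -2
D = (-12)^2 - 4(2)(-2) = 144 + 16 = 160

D = 160 > 0 but not a perfect square
The equation has 2 distinct real irrational roots.

Discriminant = 160, 2 distinct real irrational roots


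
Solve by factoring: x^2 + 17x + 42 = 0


We need two numbers that multiply to 42 and add to 17.
Those numbers are 14 and 3 (since 14 * 3 = 42 and 14 + 3 = 17).
So x^2 + 17x + 42 = (x + 14)(x + 3) = 0
Setting each factor to zero: x = -14 or x = -3

x = -14, x = -3


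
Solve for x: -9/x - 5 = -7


Subtract -5 from both sides: -9/x = -2
Multiply both sides by x: -9 = -2 * x
Divide by -2: x = 9/2

x = 9/2


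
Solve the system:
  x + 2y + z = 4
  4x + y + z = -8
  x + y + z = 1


Using Cramer's rule. Expand each determinant along the first row.
D  = 1*[1*1 - 1*1] - 2*[4*1 - 1*1] + 1*[4*1 - 1*1]
  = 1*(0) - 2*(3) + 1*(3) = -3
Dx = 4*[1*1 - 1*1] - 2*[(-8)*1 - 1*1] + 1*[(-8)*1 - 1*1]
  = 4*(0) - 2*(-9) + 1*(-9) = 9
Dy = 1*[(-8)*1 - 1*1] - 4*[4*1 - 1*1] + 1*[4*1 - (-8)*1]
  = 1*(-9) - 4*(3) + 1*(12) = -9
Dz = 1*[1*1 - (-8)*1] - 2*[4*1 - (-8)*1] + 4*[4*1 - 1*1]
  = 1*(9) - 2*(12) + 4*(3) = -3
x = Dx/D = 9/-3 = -3, y = Dy/D = -9/-3 = 3, z = Dz/D = -3/-3 = 1
Check eq1: (1)(-3) + (2)(3) + (1)(1) = 4 = 4 ✓
Check eq2: (4)(-3) + (1)(3) + (1)(1) = -8 = -8 ✓
Check eq3: (1)(-3) + (1)(3) + (1)(1) = 1 = 1 ✓

x = -3, y = 3, z = 1


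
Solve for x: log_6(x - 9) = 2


Convert to exponential form: x - 9 = 6^2 = 36
x = 36 + 9 = 45
Check: log_6(45 - 9) = log_6(36) = log_6(36) = 2 ✓

x = 45


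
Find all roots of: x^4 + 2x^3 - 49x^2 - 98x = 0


The constant term is 0, so x = 0 is a root. Factor out x:
  x^3 + 2x^2 - 49x - 98 = 0
Let p(x) = x^3 + 2x^2 - 49x - 98. By the rational root theorem (leading coefficient 1), any rational root is an integer divisor of 98: try ±1, ±2, ... in turn.
Test x = 1: value = -144 ≠ 0.
Test x = -1: value = -48 ≠ 0.
Test x = 2: value = -180 ≠ 0.
Test x = -2: value = 0 ✓, so (x + 2) is a factor.
Synthetic division by (x + 2): bring down 1; 1(-2) + 2 = 0; 0(-2) - 49 = -49; (-49)(-2) - 98 = 0 → quotient x^2 - 49, remainder 0.
Solve the quadratic x^2 - 49 = 0: discriminant = 0^2 - 4(1)(-49) = 0 + 196 = 196.
sqrt(196) = 14, so x = (0 ± 14)/2: x = 7 or x = -7.
Collecting all roots found:

x = -7, x = -2, x = 0, x = 7


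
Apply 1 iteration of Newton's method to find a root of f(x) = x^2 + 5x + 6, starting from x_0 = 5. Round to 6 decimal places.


Newton's method: x_(n+1) = x_n - f(x_n)/f'(x_n)
f(x) = x^2 + 5x + 6
f'(x) = 2x + 5

Iteration 1:
  f(5.000000) = 56.000000
  f'(5.000000) = 15.000000
  x_1 = 5.000000 - (56.000000)/(15.000000) = 1.266667

x_1 = 1.266667


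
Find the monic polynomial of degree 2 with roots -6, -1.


A monic polynomial with roots -6, -1 is:
p(x) = (x + 6)(x + 1)
After multiplying by (x + 6): x + 6
After multiplying by (x + 1): x^2 + 7x + 6

x^2 + 7x + 6


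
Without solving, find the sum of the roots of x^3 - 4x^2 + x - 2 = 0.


By Vieta's formulas for x^3 + bx^2 + cx + d = 0:
  r1 + r2 + r3 = -b/a = 4
  r1*r2 + r1*r3 + r2*r3 = c/a = 1
  r1*r2*r3 = -d/a = 2


Sum = 4


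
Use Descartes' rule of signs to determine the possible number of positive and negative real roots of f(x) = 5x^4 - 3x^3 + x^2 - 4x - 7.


Descartes' rule of signs:

For positive roots, count sign changes in f(x) = 5x^4 - 3x^3 + x^2 - 4x - 7:
Signs of coefficients: +, -, +, -, -
Number of sign changes: 3
Possible positive real roots: 3, 1

For negative roots, examine f(-x) = 5x^4 + 3x^3 + x^2 + 4x - 7:
Signs of coefficients: +, +, +, +, -
Number of sign changes: 1
Possible negative real roots: 1

Positive roots: 3 or 1; Negative roots: 1


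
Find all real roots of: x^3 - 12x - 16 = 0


Let p(x) = x^3 - 12x - 16. By the rational root theorem (leading coefficient 1), any rational root is an integer divisor of 16: try ±1, ±2, ... in turn.
Test x = 1: value = -27 ≠ 0.
Test x = -1: value = -5 ≠ 0.
Test x = 2: value = -32 ≠ 0.
Test x = -2: value = 0 ✓, so (x + 2) is a factor.
Synthetic division by (x + 2): bring down 1; 1(-2) + 0 = -2; (-2)(-2) - 12 = -8; (-8)(-2) - 16 = 0 → quotient x^2 - 2x - 8, remainder 0.
Solve the quadratic x^2 - 2x - 8 = 0: discriminant = (-2)^2 - 4(1)(-8) = 4 + 32 = 36.
sqrt(36) = 6, so x = (2 ± 6)/2: x = 4 or x = -2.

x = -2 (multiplicity 2), x = 4


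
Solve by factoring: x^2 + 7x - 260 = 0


We need two numbers that multiply to -260 and add to 7.
Those numbers are -13 and 20 (since (-13) * 20 = -260 and (-13) + 20 = 7).
So x^2 + 7x - 260 = (x - 13)(x + 20) = 0
Setting each factor to zero: x = 13 or x = -20

x = -20, x = 13


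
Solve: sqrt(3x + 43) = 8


Square both sides: 3x + 43 = 8^2 = 64
3x = 64 - 43 = 21
x = 7
Check: sqrt(3*7 + 43) = sqrt(64) = 8 ✓

x = 7


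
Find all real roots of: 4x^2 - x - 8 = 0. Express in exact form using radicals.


Using the quadratic formula: x = (-b ± sqrt(b^2 - 4ac)) / (2a)
Here a = 4, b = -1, c = -8
Discriminant = b^2 - 4ac = (-1)^2 - 4(4)(-8) = 1 + 128 = 129
Since discriminant = 129 > 0, there are two real roots.
x = (1 ± sqrt(129)) / 8
Numerically: x ≈ 1.5447 or x ≈ -1.2947

x = (1 + sqrt(129)) / 8 or x = (1 - sqrt(129)) / 8


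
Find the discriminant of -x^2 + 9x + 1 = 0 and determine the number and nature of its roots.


For ax^2 + bx + c = 0, discriminant D = b^2 - 4ac
Here a = -1, b = 9, c = 1
D = (9)^2 - 4(-1)(1) = 81 + 4 = 85

D = 85 > 0 but not a perfect square
The equation has 2 distinct real irrational roots.

Discriminant = 85, 2 distinct real irrational roots


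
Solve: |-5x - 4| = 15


An absolute value equation |expr| = 15 gives two cases:
Case 1: -5x - 4 = 15
  -5x = 19, so x = -19/5
Case 2: -5x - 4 = -15
  -5x = -11, so x = 11/5

x = -19/5, x = 11/5


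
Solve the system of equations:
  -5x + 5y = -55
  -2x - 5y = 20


Using Cramer's rule:
Determinant D = (-5)(-5) - (-2)(5) = 25 + 10 = 35
Dx = (-55)(-5) - (20)(5) = 275 - 100 = 175
Dy = (-5)(20) - (-2)(-55) = -100 - 110 = -210
x = Dx/D = 175/35 = 5
y = Dy/D = -210/35 = -6

x = 5, y = -6


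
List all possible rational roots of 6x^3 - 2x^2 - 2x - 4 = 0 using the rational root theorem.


Rational root theorem: possible roots are ±p/q where:
  p divides the constant term (-4): p ∈ {1, 2, 4}
  q divides the leading coefficient (6): q ∈ {1, 2, 3, 6}

All possible rational roots: -4, -2, -4/3, -1, -2/3, -1/2, -1/3, -1/6, 1/6, 1/3, 1/2, 2/3, 1, 4/3, 2, 4

-4, -2, -4/3, -1, -2/3, -1/2, -1/3, -1/6, 1/6, 1/3, 1/2, 2/3, 1, 4/3, 2, 4


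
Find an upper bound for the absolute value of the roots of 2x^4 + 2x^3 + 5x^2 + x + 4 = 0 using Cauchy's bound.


Cauchy's bound: all roots r satisfy |r| <= 1 + max(|a_i/a_n|) for i = 0,...,n-1
where a_n is the leading coefficient.

Coefficients: [2, 2, 5, 1, 4]
Leading coefficient a_n = 2
Ratios |a_i/a_n|: 1, 5/2, 1/2, 2
Maximum ratio: 5/2
Cauchy's bound: |r| <= 1 + 5/2 = 7/2

Upper bound = 7/2


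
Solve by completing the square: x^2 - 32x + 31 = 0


Start: x^2 - 32x + 31 = 0
Move constant: x^2 - 32x = -31
Half of -32 is -16, squared is 256
Add 256 to both sides: x^2 - 32x + 256 = 225
(x - 16)^2 = 225
x - 16 = ±15
x = 16 + 15 = 31 or x = 16 - 15 = 1

x = 1, x = 31


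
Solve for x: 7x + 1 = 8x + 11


Starting with: 7x + 1 = 8x + 11
Move all x terms to left: (7 - 8)x = 11 - 1
Simplify: -x = 10
Divide both sides by -1: x = -10

x = -10


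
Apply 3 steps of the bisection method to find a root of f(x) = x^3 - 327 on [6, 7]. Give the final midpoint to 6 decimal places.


f(x) = x^3 - 327
f(6) = -111 < 0
f(7) = 16 > 0

Step 1: midpoint = (6.000000 + 7.000000)/2 = 6.500000
  f(6.500000) = -52.375000
  f(mid) < 0, so root is in [6.500000, 7.000000]

Step 2: midpoint = (6.500000 + 7.000000)/2 = 6.750000
  f(6.750000) = -19.453125
  f(mid) < 0, so root is in [6.750000, 7.000000]

Step 3: midpoint = (6.750000 + 7.000000)/2 = 6.875000
  f(6.875000) = -2.048828
  f(mid) < 0, so root is in [6.875000, 7.000000]

midpoint = 6.875000


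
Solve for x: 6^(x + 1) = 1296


Express both sides with the same base.
1296 = 6^4
Since the bases match, equate exponents: x + 1 = 4
So x = 4 - (1) = 3

x = 3


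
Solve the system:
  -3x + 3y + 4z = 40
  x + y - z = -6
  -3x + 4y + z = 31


Using Cramer's rule. Expand each determinant along the first row.
D  = (-3)*[1*1 - (-1)*4] - 3*[1*1 - (-1)*(-3)] + 4*[1*4 - 1*(-3)]
  = (-3)*(5) - 3*(-2) + 4*(7) = 19
Dx = 40*[1*1 - (-1)*4] - 3*[(-6)*1 - (-1)*31] + 4*[(-6)*4 - 1*31]
  = 40*(5) - 3*(25) + 4*(-55) = -95
Dy = (-3)*[(-6)*1 - (-1)*31] - 40*[1*1 - (-1)*(-3)] + 4*[1*31 - (-6)*(-3)]
  = (-3)*(25) - 40*(-2) + 4*(13) = 57
Dz = (-3)*[1*31 - (-6)*4] - 3*[1*31 - (-6)*(-3)] + 40*[1*4 - 1*(-3)]
  = (-3)*(55) - 3*(13) + 40*(7) = 76
x = Dx/D = -95/19 = -5, y = Dy/D = 57/19 = 3, z = Dz/D = 76/19 = 4
Check eq1: (-3)(-5) + (3)(3) + (4)(4) = 40 = 40 ✓
Check eq2: (1)(-5) + (1)(3) + (-1)(4) = -6 = -6 ✓
Check eq3: (-3)(-5) + (4)(3) + (1)(4) = 31 = 31 ✓

x = -5, y = 3, z = 4


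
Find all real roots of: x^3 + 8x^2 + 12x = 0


The constant term is 0, so x = 0 is a root. Factor out x:
  x(x^2 + 8x + 12) = 0
Solve the quadratic x^2 + 8x + 12 = 0: discriminant = 8^2 - 4(1)(12) = 64 - 48 = 16.
sqrt(16) = 4, so x = (-8 ± 4)/2: x = -2 or x = -6.

x = -6, x = -2, x = 0


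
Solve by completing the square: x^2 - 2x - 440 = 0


Start: x^2 - 2x - 440 = 0
Move constant: x^2 - 2x = 440
Half of -2 is -1, squared is 1
Add 1 to both sides: x^2 - 2x + 1 = 441
(x - 1)^2 = 441
x - 1 = ±21
x = 1 + 21 = 22 or x = 1 - 21 = -20

x = -20, x = 22


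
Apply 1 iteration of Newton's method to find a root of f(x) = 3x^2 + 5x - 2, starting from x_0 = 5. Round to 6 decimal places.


Newton's method: x_(n+1) = x_n - f(x_n)/f'(x_n)
f(x) = 3x^2 + 5x - 2
f'(x) = 6x + 5

Iteration 1:
  f(5.000000) = 98.000000
  f'(5.000000) = 35.000000
  x_1 = 5.000000 - (98.000000)/(35.000000) = 2.200000

x_1 = 2.200000


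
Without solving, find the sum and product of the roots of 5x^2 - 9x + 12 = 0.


By Vieta's formulas for ax^2 + bx + c = 0:
  Sum of roots = -b/a
  Product of roots = c/a

Here a = 5, b = -9, c = 12
Sum = -(-9)/5 = 9/5
Product = 12/5 = 12/5

Sum = 9/5, Product = 12/5


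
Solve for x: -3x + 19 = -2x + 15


Starting with: -3x + 19 = -2x + 15
Move all x terms to left: (-3 + 2)x = 15 - 19
Simplify: -x = -4
Divide both sides by -1: x = 4

x = 4


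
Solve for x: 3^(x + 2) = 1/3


Express both sides with the same base.
1/3 = 3^(-1)
Since the bases match, equate exponents: x + 2 = -1
So x = -1 - (2) = -3

x = -3


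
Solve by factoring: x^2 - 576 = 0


We need two numbers that multiply to -576 and add to 0.
Those numbers are 24 and -24 (since 24 * (-24) = -576 and 24 + (-24) = 0).
So x^2 - 576 = (x + 24)(x - 24) = 0
Setting each factor to zero: x = -24 or x = 24

x = -24, x = 24


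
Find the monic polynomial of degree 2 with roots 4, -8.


A monic polynomial with roots 4, -8 is:
p(x) = (x - 4)(x + 8)
After multiplying by (x - 4): x - 4
After multiplying by (x + 8): x^2 + 4x - 32

x^2 + 4x - 32


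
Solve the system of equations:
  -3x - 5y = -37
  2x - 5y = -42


Using Cramer's rule:
Determinant D = (-3)(-5) - (2)(-5) = 15 + 10 = 25
Dx = (-37)(-5) - (-42)(-5) = 185 - 210 = -25
Dy = (-3)(-42) - (2)(-37) = 126 + 74 = 200
x = Dx/D = -25/25 = -1
y = Dy/D = 200/25 = 8

x = -1, y = 8


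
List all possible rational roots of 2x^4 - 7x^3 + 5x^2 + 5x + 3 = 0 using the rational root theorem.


Rational root theorem: possible roots are ±p/q where:
  p divides the constant term (3): p ∈ {1, 3}
  q divides the leading coefficient (2): q ∈ {1, 2}

All possible rational roots: -3, -3/2, -1, -1/2, 1/2, 1, 3/2, 3

-3, -3/2, -1, -1/2, 1/2, 1, 3/2, 3


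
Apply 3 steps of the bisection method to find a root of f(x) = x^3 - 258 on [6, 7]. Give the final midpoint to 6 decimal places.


f(x) = x^3 - 258
f(6) = -42 < 0
f(7) = 85 > 0

Step 1: midpoint = (6.000000 + 7.000000)/2 = 6.500000
  f(6.500000) = 16.625000
  f(mid) > 0, so root is in [6.000000, 6.500000]

Step 2: midpoint = (6.000000 + 6.500000)/2 = 6.250000
  f(6.250000) = -13.859375
  f(mid) < 0, so root is in [6.250000, 6.500000]

Step 3: midpoint = (6.250000 + 6.500000)/2 = 6.375000
  f(6.375000) = 1.083984
  f(mid) > 0, so root is in [6.250000, 6.375000]

midpoint = 6.375000


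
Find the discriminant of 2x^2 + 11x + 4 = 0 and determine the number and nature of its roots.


For ax^2 + bx + c = 0, discriminant D = b^2 - 4ac
Here a = 2, b = 11, c = 4
D = (11)^2 - 4(2)(4) = 121 - 32 = 89

D = 89 > 0 but not a perfect square
The equation has 2 distinct real irrational roots.

Discriminant = 89, 2 distinct real irrational roots
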